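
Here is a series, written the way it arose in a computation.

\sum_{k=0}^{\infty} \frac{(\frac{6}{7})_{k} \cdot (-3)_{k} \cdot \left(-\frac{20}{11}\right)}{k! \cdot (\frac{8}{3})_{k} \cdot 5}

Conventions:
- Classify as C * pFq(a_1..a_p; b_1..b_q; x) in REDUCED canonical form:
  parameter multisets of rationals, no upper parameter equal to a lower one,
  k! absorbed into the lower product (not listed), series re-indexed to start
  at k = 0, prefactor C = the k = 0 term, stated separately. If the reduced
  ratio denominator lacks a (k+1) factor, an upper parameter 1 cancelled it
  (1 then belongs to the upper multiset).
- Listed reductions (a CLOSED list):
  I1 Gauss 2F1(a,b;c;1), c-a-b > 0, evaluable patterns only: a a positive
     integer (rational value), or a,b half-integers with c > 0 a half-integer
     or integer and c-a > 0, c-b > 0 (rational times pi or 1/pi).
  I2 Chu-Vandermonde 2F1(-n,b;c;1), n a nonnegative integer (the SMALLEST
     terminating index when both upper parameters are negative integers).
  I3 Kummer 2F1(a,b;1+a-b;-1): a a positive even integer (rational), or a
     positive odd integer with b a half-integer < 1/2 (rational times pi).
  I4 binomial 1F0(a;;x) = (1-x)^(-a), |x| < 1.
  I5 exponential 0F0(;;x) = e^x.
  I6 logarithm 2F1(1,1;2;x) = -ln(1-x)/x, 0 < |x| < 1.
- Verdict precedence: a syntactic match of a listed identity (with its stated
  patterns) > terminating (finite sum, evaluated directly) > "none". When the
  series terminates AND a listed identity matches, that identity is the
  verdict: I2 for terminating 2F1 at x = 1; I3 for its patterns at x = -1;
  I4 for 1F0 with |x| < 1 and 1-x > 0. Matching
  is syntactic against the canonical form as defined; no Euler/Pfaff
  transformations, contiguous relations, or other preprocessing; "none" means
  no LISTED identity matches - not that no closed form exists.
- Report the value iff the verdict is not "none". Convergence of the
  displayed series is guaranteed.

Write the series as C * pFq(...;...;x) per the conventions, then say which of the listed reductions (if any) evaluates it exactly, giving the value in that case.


The tell: with t_0 = -\frac{4}{11}, the constant factors (prefactor -4/11) combine into one prefactor.
Adjacent-term ratio: r(k) = 1 * (k-3) (k+\frac{6}{7}) / [(k+\frac{8}{3}) (k+1)] - rational in k. x = 1; t_0 = -\frac{4}{11}; negate the roots.

Reduced: x = 1, 2F1, upper = {-3, \frac{6}{7}}, lower = {\frac{8}{3}}, C = -\frac{4}{11}. Verdict at x = 1: Chu-Vandermonde (I2) matches (terminating 2F1 at x = 1 with n = 3, b = 6/7, c = \frac{8}{3}). Exact value: -\frac{44840}{290521}.


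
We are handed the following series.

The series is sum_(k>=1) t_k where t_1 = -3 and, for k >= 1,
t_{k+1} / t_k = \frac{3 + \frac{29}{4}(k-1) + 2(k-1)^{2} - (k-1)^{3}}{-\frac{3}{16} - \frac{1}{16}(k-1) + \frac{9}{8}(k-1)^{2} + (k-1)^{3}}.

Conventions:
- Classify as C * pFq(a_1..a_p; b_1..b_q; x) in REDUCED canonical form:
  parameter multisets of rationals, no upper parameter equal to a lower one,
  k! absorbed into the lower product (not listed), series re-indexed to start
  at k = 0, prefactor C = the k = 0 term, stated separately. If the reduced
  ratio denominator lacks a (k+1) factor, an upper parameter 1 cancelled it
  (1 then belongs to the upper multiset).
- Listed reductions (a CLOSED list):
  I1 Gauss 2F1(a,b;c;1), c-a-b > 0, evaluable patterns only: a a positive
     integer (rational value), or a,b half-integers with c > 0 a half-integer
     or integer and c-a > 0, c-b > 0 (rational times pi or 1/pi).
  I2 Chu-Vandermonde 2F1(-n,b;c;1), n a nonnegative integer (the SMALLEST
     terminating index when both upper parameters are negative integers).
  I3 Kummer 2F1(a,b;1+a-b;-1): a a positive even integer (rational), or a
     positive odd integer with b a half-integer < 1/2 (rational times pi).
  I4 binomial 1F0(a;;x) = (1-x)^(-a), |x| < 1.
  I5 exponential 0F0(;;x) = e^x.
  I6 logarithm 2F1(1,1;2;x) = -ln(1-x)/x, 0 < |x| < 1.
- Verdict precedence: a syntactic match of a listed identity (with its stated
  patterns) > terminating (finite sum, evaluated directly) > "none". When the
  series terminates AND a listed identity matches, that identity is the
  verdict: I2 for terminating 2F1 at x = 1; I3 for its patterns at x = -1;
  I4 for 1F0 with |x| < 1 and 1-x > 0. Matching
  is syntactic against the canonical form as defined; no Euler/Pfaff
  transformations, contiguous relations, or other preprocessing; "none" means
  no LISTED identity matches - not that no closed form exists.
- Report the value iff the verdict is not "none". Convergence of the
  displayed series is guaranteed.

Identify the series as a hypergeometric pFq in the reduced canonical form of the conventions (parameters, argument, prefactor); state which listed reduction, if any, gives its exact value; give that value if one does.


Classification (C = -3): 2F1 with upper {-4, \frac{3}{2}}, lower {-\frac{3}{8}}, argument x = -1. Verdict: terminating - the sum ends at index 4 because -4 is a negative integer; exact evaluation follows. Value: \frac{12009}{13}.

Key step: with t_0 = -3, roots of the ratio polynomials (prefactor -3) are the negated parameters.
Adjacent-term ratio: r(k) = -1 * (k-4) (k+\frac{3}{2}) / [(k-\frac{3}{8}) (k+1)] ; factor over Q: parameters, x = -1, and C = -3.


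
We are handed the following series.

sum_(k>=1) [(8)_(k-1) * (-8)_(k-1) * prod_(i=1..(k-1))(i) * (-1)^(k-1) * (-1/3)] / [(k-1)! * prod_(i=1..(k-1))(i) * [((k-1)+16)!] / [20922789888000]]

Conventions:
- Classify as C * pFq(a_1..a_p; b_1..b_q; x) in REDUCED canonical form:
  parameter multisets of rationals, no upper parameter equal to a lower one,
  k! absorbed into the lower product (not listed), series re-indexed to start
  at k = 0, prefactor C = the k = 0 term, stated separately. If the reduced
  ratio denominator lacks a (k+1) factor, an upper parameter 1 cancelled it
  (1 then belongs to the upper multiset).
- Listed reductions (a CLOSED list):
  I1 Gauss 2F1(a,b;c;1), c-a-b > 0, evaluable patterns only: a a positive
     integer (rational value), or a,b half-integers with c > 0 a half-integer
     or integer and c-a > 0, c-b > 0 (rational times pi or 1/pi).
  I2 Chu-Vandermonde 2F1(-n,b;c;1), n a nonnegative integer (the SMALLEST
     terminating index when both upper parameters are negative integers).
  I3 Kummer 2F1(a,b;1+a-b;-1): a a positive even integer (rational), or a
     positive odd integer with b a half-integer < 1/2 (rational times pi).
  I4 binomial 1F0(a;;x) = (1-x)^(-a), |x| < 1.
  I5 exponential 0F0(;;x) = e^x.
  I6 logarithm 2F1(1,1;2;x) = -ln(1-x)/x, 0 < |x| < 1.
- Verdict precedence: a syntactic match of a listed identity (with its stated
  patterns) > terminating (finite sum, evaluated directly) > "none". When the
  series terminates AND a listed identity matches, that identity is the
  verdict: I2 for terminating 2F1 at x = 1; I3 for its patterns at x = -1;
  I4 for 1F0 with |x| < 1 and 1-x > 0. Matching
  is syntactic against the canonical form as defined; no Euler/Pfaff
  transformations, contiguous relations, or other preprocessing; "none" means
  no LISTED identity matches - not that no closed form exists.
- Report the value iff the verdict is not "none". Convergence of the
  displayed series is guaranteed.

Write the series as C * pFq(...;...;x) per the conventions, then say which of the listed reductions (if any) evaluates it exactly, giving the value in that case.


At argument -1: a 2F1 with upper {-8, 8}, lower {17}, scaled by C = -1/3. Verdict (x = -1): Kummer (I3) applies (x = -1; c = 17 equals 1+a-b for upper {-8, 8}: listed pattern). Sum: -26/3.

Structural cue: from the first term -1/3: the parameter 1 appears in both the upper and lower lists and cancels.
Term ratio: r(k) = (-1) * (k-8) (k+8) / [(k+17) (k+1)] - rational in k, leading ratio (-1); with t_0 = -1/3, classification follows.


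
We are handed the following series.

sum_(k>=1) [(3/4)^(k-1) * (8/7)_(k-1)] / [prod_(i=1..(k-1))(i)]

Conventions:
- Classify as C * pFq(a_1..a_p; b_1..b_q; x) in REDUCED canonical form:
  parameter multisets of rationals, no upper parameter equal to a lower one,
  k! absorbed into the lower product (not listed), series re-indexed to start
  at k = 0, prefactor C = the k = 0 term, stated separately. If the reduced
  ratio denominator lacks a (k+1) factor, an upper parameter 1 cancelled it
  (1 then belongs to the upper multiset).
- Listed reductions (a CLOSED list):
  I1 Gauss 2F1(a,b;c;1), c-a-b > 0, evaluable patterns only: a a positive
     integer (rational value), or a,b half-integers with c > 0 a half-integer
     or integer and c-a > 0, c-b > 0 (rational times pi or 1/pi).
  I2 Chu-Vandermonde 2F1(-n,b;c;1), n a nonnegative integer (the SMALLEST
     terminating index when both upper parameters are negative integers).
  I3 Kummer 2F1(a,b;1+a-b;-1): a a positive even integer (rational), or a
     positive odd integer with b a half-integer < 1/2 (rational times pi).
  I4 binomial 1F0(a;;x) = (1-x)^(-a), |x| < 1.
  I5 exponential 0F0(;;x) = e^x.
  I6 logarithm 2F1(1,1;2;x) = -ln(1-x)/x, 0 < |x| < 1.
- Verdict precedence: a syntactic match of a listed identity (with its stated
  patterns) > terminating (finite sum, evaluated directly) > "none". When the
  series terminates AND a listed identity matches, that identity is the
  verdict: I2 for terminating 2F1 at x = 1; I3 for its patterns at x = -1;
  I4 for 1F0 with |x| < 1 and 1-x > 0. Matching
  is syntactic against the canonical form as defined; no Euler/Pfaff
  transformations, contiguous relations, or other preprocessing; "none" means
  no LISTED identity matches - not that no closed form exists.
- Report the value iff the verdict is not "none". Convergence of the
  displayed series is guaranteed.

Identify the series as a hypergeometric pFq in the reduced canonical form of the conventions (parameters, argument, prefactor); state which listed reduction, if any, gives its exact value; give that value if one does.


x = 3/4 here; the reduced form reads 1F0, upper {8/7}, lower {-}, C = 1. Verdict: the I4 binomial reduction applies (the 1F0 binomial series: exponent -8/7, x = 3/4). Exact value: (1/4)^(-8/7).

Key step: t_0 = 1 here, and the product of the first k integers (prefactor 1) is k!.
Step ratio: r(k) = (3/4) * (k+8/7) / [(k+1)] ; factor over Q: parameters, x = (3/4), and C = 1.


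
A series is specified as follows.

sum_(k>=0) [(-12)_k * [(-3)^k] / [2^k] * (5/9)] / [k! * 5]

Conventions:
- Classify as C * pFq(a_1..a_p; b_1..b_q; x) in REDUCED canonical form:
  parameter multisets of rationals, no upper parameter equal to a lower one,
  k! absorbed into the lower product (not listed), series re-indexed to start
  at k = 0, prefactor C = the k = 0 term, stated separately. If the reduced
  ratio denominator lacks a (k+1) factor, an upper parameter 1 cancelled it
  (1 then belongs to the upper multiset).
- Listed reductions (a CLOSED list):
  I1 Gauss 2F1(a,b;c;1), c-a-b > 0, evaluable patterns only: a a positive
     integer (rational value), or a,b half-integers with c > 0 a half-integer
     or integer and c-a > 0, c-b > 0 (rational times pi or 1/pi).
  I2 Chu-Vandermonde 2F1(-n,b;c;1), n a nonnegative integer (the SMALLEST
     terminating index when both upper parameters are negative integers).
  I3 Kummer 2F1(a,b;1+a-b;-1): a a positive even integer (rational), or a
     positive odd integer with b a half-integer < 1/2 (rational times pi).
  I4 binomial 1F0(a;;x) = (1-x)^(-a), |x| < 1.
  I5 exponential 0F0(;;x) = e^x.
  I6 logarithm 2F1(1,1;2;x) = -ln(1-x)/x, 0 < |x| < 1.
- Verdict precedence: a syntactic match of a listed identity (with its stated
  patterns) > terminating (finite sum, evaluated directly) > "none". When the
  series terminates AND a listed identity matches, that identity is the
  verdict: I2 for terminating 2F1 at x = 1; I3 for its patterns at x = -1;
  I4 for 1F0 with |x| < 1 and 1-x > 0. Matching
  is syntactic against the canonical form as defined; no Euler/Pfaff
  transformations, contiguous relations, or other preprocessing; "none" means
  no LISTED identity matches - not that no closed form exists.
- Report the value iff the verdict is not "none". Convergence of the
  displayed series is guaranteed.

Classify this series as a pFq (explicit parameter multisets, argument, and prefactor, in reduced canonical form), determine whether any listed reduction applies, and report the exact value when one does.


Prefactor 1/9, argument -3/2: 1F0 with upper {-12} over lower {-}. Verdict: terminating (-12 upstairs). 13 nonzero terms in all; added directly. Its exact value is 244140625/36864.

First insight: x = (-3/2) and the constant factors (C = 1/9) combine into one prefactor.
Ratio: r(k) = (-3/2) * (k-12) / [(k+1)] - poly over poly, x = (-3/2) from leading terms; C = 1/9 at k = 0.


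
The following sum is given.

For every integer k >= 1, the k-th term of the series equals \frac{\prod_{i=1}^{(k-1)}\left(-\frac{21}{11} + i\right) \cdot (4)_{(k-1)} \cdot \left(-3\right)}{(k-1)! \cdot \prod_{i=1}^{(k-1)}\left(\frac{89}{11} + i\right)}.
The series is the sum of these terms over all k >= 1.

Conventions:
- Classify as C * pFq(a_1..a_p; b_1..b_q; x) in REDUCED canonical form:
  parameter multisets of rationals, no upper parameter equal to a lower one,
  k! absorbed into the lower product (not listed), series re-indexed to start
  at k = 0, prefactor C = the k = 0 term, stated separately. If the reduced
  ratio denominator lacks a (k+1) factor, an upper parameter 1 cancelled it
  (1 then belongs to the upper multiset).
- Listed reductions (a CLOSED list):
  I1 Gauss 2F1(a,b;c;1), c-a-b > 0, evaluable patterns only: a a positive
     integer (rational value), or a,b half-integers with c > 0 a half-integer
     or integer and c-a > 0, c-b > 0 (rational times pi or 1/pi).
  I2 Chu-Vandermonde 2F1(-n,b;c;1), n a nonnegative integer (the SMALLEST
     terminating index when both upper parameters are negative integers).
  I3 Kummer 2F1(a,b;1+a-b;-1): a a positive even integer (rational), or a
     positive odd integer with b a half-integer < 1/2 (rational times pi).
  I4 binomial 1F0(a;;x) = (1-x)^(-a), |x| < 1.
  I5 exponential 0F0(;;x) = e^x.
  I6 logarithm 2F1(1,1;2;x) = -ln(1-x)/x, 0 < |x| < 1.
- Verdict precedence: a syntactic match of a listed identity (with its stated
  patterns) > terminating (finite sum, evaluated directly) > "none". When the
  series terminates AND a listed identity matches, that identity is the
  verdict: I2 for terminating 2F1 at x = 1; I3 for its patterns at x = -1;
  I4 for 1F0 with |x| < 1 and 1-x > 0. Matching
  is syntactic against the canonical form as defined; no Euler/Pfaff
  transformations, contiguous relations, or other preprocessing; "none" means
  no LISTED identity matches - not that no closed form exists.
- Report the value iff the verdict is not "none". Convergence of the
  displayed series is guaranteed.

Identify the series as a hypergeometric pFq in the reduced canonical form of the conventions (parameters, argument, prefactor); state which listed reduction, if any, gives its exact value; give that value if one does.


Prefactor -3, argument 1: 2F1 with upper {-\frac{10}{11}, 4} over lower {\frac{100}{11}}. Verdict: Gauss's theorem (I1) matches (x = 1: the Gamma ratio telescopes since c-a-b = 6 > 0 and a = 4 in Z>0). Value: -\frac{77519}{43923}.

First insight: x = 1 and the running product (C = -3, x = 1) telescopes to a rising factorial.
Step ratio: r(k) = 1 * (k-\frac{10}{11}) (k+4) / [(k+\frac{100}{11}) (k+1)] - rational; roots negated = parameters, x = 1, C = -3.


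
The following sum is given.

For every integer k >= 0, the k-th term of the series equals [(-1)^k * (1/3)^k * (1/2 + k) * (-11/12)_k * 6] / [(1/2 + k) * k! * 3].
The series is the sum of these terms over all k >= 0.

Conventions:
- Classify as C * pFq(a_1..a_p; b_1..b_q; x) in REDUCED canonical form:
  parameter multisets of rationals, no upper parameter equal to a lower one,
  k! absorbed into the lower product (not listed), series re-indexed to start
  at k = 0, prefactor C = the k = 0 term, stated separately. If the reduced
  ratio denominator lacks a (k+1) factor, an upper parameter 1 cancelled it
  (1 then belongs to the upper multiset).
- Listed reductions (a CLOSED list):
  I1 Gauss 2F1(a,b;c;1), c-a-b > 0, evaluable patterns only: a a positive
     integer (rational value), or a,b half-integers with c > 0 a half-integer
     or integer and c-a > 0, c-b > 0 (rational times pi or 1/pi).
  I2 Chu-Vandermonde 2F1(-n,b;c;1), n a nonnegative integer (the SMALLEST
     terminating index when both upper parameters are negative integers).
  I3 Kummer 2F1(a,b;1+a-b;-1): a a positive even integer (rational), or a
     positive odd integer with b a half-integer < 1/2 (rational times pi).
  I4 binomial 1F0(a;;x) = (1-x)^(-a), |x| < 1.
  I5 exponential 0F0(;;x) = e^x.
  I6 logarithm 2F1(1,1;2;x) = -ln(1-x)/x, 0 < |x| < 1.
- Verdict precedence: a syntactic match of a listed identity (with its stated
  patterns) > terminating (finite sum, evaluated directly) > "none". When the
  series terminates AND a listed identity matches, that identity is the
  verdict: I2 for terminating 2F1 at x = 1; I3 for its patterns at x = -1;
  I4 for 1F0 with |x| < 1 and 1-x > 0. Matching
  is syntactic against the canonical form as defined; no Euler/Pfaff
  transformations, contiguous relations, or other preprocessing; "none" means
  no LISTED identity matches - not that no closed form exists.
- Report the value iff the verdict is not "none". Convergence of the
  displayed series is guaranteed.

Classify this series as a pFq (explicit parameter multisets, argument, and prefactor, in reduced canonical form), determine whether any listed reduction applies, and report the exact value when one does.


Canonical form: C = 2 times 1F0 with upper {-11/12}, lower {-}, x = -1/3. Verdict: the I4 binomial reduction applies (the 1F0 binomial series: exponent 11/12, x = -1/3). Sum: 2 * (4/3)^(11/12).

Key step: with t_0 = 2, k + 1/2 divides numerator and denominator alike; C = 2 after cancelling.
Term ratio: r(k) = (-1/3) * (k-11/12) / [(k+1)] - rational in k. x = (-1/3); t_0 = 2; negate the roots.


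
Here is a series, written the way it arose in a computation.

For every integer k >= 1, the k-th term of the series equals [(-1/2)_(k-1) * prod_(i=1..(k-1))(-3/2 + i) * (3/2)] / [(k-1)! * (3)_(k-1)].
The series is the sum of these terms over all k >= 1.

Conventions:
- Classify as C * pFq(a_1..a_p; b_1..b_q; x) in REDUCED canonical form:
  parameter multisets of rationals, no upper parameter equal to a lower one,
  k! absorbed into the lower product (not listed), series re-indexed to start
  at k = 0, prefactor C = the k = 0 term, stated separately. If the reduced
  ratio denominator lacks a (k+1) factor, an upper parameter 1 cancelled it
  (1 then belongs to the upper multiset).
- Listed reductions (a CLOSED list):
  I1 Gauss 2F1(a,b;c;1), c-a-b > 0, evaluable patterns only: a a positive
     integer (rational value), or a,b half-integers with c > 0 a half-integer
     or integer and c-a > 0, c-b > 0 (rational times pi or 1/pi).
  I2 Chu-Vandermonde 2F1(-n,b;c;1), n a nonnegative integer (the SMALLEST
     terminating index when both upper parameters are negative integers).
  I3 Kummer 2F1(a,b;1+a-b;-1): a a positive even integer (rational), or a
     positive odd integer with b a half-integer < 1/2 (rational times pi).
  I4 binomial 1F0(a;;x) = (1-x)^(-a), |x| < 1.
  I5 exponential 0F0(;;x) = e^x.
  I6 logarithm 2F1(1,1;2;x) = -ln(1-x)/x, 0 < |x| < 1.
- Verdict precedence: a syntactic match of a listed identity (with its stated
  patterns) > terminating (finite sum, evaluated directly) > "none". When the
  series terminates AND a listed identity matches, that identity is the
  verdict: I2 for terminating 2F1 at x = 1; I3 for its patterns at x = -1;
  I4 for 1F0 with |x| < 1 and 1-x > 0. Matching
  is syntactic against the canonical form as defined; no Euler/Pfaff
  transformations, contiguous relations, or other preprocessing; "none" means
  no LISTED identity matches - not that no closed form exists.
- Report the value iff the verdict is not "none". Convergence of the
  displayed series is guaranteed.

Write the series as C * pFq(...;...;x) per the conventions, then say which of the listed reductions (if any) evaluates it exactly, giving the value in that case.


At argument 1: a 2F1 with upper {-1/2, -1/2}, lower {3}, scaled by C = 3/2. Verdict at x = 1: Gauss's theorem I1 (half-integer case) matches (x = 1; upper {-1/2, -1/2} half-integers, c = 3 in the evaluable pattern). Exact value: (128/25) / pi.

Structural cue: x = 1 and the running product (prefactor 3/2) telescopes to a rising factorial.
Step ratio: r(k) = 1 * (k-1/2) (k-1/2) / [(k+3) (k+1)] - rational in k. x = 1; t_0 = 3/2; negate the roots.


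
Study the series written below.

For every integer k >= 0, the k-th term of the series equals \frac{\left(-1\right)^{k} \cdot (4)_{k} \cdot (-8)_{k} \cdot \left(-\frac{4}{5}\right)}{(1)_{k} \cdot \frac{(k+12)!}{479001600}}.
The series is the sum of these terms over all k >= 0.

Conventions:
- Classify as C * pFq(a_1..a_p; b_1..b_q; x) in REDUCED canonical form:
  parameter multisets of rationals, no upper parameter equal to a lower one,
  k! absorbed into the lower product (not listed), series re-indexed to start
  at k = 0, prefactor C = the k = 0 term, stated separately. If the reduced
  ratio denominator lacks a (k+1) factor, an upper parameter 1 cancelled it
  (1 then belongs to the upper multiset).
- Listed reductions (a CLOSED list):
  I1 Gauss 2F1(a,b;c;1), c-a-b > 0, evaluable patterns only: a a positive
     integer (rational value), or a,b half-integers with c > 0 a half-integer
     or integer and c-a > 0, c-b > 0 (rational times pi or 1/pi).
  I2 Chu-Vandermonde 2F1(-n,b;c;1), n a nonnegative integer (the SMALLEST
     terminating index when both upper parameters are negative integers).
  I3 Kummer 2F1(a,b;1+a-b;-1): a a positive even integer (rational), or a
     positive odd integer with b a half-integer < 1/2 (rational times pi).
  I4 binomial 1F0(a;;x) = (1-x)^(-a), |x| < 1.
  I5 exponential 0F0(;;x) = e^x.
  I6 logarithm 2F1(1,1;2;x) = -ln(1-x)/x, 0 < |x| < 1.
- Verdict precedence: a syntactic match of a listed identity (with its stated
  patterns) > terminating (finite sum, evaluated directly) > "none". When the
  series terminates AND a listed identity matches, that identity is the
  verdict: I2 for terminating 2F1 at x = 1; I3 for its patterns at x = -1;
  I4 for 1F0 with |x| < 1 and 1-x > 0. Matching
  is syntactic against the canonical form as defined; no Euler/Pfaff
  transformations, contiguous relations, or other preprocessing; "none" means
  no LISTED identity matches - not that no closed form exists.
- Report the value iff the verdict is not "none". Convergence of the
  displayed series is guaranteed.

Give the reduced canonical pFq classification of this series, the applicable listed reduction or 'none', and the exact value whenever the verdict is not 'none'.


Classification (C = -\frac{4}{5}): 2F1 with upper {-8, 4}, lower {13}, argument x = -1. Verdict: Kummer (I3) applies (x = -1; c = 13 equals 1+a-b for upper {-8, 4}: listed pattern). Its exact value is -\frac{44}{5}.

Key observation: t_0 = -\frac{4}{5} here, and the denominator's factorial ratio (C = -4/5) is a lower Pochhammer.
Term ratio: r(k) = -1 * (k-8) (k+4) / [(k+13) (k+1)] - rational in k, leading ratio -1; with t_0 = -\frac{4}{5}, classification follows.


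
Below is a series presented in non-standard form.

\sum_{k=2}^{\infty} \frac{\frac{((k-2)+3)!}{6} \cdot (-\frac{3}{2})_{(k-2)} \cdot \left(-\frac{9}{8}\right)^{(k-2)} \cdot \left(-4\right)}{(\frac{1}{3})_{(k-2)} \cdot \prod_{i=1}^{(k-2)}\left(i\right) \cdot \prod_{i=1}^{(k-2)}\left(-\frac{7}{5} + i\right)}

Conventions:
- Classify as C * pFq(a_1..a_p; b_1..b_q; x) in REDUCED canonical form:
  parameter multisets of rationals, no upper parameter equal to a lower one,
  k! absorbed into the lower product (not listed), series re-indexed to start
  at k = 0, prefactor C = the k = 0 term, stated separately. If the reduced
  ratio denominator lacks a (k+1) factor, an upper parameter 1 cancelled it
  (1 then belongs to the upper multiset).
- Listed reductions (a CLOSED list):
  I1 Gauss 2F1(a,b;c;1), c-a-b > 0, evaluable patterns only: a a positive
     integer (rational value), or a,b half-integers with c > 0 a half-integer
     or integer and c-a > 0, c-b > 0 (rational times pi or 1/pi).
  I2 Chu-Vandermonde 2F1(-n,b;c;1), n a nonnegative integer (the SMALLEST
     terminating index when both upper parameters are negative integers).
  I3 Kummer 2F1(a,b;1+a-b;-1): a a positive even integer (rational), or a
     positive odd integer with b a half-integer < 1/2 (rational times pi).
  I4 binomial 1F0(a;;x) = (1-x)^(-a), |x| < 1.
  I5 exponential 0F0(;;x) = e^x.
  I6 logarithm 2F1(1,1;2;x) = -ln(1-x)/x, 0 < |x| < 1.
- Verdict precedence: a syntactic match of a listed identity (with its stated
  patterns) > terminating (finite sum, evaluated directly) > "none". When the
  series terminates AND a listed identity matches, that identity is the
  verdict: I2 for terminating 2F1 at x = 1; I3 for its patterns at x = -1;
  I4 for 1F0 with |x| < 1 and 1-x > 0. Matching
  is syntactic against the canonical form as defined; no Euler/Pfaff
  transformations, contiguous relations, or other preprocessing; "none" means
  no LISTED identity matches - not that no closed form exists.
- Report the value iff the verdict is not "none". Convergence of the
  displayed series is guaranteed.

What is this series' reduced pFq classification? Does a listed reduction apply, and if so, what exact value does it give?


With C = -4: the canonical form is 2F2(-\frac{3}{2}, 4; -\frac{2}{5}, \frac{1}{3}; -\frac{9}{8}). Verdict: none. A 2F2 with upper {-\frac{3}{2}, 4} fits none of I1-I6 at x = -\frac{9}{8}; the sum runs forever.

Key step: t_0 being -4, the lower running product (prefactor -4) is a rising factorial.
Ratio: r(k) = -\frac{9}{8} * (k-\frac{3}{2}) (k+4) / [(k-\frac{2}{5}) (k+\frac{1}{3}) (k+1)] - rational in k. x = -\frac{9}{8}; t_0 = -4; negate the roots.


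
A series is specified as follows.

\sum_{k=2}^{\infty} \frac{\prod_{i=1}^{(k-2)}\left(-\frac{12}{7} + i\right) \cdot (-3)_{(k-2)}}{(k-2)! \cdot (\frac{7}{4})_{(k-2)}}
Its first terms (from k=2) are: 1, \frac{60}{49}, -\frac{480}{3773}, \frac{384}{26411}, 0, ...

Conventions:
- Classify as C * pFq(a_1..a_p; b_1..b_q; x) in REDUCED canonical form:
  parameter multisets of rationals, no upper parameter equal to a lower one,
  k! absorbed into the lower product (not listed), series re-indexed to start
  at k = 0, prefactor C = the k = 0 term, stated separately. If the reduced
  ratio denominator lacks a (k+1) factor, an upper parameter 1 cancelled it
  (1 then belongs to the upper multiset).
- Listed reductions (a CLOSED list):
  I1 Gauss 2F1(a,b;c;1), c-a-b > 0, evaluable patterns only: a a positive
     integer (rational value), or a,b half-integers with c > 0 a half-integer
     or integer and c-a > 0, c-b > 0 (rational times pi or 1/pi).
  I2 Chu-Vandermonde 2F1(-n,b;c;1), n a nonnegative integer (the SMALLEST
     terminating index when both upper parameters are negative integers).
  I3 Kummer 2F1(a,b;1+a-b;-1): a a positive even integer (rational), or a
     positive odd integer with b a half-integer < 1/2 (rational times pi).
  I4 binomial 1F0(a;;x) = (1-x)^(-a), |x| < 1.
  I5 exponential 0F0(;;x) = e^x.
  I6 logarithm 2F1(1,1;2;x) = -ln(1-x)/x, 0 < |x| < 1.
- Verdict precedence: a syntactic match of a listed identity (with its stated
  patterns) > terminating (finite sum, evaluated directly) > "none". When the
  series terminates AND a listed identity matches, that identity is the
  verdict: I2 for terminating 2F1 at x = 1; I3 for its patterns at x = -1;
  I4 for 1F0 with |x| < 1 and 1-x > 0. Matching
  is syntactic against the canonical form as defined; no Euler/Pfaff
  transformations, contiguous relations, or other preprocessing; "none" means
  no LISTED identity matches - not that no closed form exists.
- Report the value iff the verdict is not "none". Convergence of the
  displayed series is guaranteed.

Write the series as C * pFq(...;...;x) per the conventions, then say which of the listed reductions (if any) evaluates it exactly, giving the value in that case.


Canonical form: C = 1 times 2F1 with upper {-3, -\frac{5}{7}}, lower {\frac{7}{4}}, x = 1. Verdict: the Chu-Vandermonde identity I2 matches (terminating 2F1 at x = 1 with n = 3, b = -5/7, c = \frac{7}{4}). Exact value: \frac{55775}{26411}.

Structural cue: t_0 being 1, the running product (C = 1) telescopes to a rising factorial.
Consecutive-term ratio: r(k) = 1 * (k-3) (k-\frac{5}{7}) / [(k+\frac{7}{4}) (k+1)] - rational in k, leading ratio 1; with t_0 = 1, classification follows.


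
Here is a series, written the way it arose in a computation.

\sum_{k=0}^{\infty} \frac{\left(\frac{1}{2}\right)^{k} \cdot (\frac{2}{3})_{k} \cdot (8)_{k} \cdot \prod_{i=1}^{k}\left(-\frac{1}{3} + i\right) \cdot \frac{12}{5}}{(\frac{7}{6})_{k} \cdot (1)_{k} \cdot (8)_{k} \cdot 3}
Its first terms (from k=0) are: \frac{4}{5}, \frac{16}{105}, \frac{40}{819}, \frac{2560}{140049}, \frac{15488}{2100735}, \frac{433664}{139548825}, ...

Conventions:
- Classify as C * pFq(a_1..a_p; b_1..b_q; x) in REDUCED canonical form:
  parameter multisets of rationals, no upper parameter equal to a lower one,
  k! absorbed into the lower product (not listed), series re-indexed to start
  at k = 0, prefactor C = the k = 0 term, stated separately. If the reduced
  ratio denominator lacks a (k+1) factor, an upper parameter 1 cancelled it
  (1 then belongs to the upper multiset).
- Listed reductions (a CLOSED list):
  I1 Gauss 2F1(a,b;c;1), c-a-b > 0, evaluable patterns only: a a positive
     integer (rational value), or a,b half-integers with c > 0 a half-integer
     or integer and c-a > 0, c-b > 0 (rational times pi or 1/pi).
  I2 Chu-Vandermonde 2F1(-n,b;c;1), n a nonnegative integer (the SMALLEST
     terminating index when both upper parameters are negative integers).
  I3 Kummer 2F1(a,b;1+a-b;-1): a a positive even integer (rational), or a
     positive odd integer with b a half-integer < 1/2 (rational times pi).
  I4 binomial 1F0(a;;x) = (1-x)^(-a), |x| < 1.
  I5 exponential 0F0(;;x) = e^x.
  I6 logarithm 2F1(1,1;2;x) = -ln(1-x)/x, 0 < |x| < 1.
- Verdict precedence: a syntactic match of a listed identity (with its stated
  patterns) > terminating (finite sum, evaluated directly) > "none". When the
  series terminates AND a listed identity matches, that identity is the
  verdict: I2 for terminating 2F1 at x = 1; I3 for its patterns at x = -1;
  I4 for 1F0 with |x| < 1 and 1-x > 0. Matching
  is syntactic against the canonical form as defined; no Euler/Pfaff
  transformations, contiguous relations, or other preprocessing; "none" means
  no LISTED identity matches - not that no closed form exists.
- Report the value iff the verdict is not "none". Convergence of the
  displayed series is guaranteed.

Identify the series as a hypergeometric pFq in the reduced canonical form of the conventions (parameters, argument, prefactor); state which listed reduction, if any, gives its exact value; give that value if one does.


At argument \frac{1}{2}: a 2F1 with upper {\frac{2}{3}, \frac{2}{3}}, lower {\frac{7}{6}}, scaled by C = \frac{4}{5}. Verdict: none here - no I1-I6 shape fits x = \frac{1}{2} with lower {\frac{7}{6}}.

Structural cue: t_0 = \frac{4}{5} here, and (1)_k (C = 4/5) is k! itself.
Adjacent-term ratio: r(k) = \frac{1}{2} * (k+\frac{2}{3}) (k+\frac{2}{3}) / [(k+\frac{7}{6}) (k+1)] - rational in k. x = \frac{1}{2}; t_0 = \frac{4}{5}; negate the roots.


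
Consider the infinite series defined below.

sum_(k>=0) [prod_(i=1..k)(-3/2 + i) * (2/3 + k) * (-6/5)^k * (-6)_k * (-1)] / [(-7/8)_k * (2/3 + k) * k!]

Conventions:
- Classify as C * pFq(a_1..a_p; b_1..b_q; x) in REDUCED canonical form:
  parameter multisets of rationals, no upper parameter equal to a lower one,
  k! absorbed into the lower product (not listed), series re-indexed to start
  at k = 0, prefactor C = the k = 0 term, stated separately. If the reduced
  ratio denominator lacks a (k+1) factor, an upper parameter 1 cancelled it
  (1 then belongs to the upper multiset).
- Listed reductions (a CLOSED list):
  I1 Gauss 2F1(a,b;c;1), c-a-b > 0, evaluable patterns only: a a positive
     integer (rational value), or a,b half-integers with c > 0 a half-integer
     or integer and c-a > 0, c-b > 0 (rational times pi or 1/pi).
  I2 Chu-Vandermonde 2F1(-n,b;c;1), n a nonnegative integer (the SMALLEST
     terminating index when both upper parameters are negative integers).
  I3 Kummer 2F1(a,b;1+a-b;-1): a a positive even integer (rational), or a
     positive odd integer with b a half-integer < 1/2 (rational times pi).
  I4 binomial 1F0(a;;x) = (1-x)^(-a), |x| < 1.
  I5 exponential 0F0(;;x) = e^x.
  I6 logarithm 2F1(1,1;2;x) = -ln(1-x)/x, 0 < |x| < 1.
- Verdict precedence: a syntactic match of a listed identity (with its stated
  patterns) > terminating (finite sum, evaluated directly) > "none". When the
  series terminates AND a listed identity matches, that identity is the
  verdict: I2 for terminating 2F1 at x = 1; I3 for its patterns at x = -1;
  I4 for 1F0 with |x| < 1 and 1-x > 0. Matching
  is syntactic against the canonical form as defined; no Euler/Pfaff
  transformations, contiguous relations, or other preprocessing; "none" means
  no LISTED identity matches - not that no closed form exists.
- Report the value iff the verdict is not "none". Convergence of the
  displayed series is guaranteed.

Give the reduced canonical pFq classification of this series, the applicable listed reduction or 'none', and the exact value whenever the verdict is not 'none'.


Prefactor -1, argument -6/5: 2F1 with upper {-6, -1/2} over lower {-7/8}. Verdict: terminating. With -6 upstairs the series is a 7-term polynomial sum; evaluated term by term. Exact value: -35216956937/102265625.

The tell: t_0 being -1, the factor k + 2/3 cancels (top and bottom), leaving prefactor -1.
Step ratio: r(k) = (-6/5) * (k-6) (k-1/2) / [(k-7/8) (k+1)] - poly over poly, x = (-6/5) from leading terms; C = -1 at k = 0.


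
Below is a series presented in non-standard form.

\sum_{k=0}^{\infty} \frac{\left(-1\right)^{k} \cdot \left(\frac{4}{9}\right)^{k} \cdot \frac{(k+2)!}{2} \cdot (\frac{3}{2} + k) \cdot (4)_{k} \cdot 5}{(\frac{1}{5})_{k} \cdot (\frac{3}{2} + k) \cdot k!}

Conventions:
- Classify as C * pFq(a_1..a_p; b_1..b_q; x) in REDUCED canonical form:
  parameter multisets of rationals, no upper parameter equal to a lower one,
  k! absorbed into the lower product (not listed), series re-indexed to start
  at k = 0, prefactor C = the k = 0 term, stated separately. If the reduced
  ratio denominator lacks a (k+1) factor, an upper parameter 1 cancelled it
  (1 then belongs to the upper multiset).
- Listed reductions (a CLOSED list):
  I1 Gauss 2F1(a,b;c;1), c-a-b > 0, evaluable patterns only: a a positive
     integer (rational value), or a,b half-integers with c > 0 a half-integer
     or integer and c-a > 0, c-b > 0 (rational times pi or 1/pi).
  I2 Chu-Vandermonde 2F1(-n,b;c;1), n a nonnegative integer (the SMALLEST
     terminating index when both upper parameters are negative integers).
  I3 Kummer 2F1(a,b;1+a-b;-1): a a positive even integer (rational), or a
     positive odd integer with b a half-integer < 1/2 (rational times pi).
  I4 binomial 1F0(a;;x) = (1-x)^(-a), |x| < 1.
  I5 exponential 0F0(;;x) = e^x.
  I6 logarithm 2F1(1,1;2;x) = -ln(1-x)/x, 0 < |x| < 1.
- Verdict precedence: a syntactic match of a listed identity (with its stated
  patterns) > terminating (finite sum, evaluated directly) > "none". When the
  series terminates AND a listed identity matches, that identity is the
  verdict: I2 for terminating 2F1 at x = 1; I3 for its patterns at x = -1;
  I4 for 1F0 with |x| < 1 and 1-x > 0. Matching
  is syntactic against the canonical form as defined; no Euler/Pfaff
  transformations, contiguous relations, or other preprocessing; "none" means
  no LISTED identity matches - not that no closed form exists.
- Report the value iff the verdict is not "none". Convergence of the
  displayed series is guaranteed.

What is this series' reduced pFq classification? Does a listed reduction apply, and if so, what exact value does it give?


Reduced: x = -\frac{4}{9}, 2F1, upper = {3, 4}, lower = {\frac{1}{5}}, C = 5. Verdict: no listed reduction: x = -\frac{4}{9} and upper {3, 4} fail every I1-I6 pattern.

Structural cue: t_0 being 5, the factorial ratio (C = 5) (k+a-1)!/(a-1)! is a rising factorial (a)_k.
Adjacent-term ratio: r(k) = -\frac{4}{9} * (k+3) (k+4) / [(k+\frac{1}{5}) (k+1)] - rational in k, leading ratio -\frac{4}{9}; with t_0 = 5, classification follows.


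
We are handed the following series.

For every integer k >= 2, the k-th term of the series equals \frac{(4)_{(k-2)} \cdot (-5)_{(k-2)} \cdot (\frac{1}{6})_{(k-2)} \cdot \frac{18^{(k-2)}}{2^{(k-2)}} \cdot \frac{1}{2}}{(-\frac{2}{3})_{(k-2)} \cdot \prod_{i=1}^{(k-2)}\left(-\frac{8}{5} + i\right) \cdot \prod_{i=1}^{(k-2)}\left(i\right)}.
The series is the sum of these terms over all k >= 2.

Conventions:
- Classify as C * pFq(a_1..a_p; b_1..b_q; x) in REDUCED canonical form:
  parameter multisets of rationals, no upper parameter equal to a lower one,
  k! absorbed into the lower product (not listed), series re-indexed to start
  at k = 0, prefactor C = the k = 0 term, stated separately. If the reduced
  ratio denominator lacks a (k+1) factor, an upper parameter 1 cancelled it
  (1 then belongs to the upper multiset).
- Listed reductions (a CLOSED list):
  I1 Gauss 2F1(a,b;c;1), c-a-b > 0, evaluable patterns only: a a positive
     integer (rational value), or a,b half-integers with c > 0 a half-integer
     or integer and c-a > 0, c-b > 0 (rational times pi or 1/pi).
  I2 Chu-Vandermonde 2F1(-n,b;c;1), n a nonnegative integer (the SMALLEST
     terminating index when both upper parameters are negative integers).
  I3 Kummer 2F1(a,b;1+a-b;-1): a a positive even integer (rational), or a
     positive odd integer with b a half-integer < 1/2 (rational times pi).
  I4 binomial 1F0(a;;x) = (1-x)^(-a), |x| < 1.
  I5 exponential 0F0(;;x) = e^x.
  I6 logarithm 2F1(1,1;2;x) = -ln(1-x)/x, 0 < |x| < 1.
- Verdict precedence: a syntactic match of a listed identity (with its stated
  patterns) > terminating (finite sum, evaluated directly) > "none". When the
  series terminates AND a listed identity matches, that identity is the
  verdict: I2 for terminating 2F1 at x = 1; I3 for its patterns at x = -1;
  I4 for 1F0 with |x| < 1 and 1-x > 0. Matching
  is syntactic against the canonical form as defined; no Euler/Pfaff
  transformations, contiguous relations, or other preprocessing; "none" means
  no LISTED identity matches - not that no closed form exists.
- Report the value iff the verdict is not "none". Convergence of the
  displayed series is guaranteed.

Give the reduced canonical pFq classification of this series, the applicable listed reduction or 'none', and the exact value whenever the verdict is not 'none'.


Key step: t_0 = \frac{1}{2} here, and the lower running product (C = 1/2) is a rising factorial.
Consecutive-term ratio: r(k) = 9 * (k-5) (k+\frac{1}{6}) (k+4) / [(k-\frac{2}{3}) (k-\frac{3}{5}) (k+1)] ; factor over Q: parameters, x = 9, and C = \frac{1}{2}.

The series (x = 9) is 3F2: upper {-5, \frac{1}{6}, 4}, lower {-\frac{2}{3}, -\frac{3}{5}}, prefactor \frac{1}{2}. Verdict: terminating at k = 5: the factor (-5)_k kills every later term; summing the 6 survivors is exact. Its exact value is -\frac{624080169149}{4352}.


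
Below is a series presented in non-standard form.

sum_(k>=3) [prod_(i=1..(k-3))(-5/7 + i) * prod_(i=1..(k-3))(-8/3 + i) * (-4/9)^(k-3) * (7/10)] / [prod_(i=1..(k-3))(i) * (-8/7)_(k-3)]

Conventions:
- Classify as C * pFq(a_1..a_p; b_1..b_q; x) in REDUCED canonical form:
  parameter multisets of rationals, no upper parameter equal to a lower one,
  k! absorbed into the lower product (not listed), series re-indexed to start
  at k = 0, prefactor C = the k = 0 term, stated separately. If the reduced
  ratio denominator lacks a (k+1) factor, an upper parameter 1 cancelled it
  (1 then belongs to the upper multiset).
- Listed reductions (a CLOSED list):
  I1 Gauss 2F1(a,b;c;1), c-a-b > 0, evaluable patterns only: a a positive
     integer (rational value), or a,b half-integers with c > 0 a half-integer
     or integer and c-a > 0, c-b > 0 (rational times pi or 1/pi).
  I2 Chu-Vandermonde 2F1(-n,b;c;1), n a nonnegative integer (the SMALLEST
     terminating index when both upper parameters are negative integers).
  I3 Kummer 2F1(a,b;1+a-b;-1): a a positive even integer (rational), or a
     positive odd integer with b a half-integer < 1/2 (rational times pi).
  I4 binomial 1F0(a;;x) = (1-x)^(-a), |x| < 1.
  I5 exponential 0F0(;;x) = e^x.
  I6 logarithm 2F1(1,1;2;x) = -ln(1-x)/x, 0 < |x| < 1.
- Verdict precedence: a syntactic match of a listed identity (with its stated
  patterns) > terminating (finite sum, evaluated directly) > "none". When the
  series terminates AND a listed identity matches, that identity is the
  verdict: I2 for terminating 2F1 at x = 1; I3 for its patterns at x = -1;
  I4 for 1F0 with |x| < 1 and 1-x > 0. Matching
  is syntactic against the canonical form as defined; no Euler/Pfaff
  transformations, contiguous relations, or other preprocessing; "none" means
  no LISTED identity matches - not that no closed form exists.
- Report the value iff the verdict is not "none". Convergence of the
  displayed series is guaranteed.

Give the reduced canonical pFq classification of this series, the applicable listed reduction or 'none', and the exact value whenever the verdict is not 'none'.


The series (x = -4/9) is 2F1: upper {-5/3, 2/7}, lower {-8/7}, prefactor 7/10. Verdict: none here - no I1-I6 shape fits x = -4/9 with lower {-8/7}.

Structural cue: t_0 = 7/10 here, and the product of the first k integers (prefactor 7/10) is k!.
Adjacent-term ratio: r(k) = (-4/9) * (k-5/3) (k+2/7) / [(k-8/7) (k+1)] - rational in k. x = (-4/9); t_0 = 7/10; negate the roots.
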